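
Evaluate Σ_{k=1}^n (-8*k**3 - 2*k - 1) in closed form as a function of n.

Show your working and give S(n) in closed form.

r(k) = (2*k + 8*(k + 1)**3 + 3)/(8*k**3 + 2*k + 1) after simplifying.
Normal form (A,B,C) = (1, 1, k**3 + k/4 + 1/8).
f must satisfy (1)·f(k+1) − (1)·f(k) = k**3 + k/4 + 1/8.
From deg A=0, deg B=0, deg C=3: d=4.
A polynomial solution: f(k) = k**2*(2*k**2 - 4*k + 3)/8.
Then R = B(k−1)f/C = k**2*(2*k**2 - 4*k + 3)/(8*k**3 + 2*k + 1), so s_k = R(k)·t_k = k**2*(-2*k**2 + 4*k - 3).
Verify: -8*k**3 - 2*k - 1 matches t_k.
Evaluate: s_(n+1) = -2*n**4 - 4*n**3 - 3*n**2 - 2*n - 1; subtract s_(1) = -1 ⇒ S(n) = n*(-2*n**3 - 4*n**2 - 3*n - 2).

S(n) = n*(-2*n**3 - 4*n**2 - 3*n - 2)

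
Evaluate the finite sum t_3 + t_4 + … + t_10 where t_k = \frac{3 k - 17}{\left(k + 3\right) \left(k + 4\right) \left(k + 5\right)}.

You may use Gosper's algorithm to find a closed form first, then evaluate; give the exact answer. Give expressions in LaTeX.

Σ = -2/105

t_(k+1)/t_k = (k + 3)*(3*k - 14)/((k + 6)*(3*k - 17)).
A = k + 3, B = k + 6, C = k - 17/3.
Key eq: (k + 3)·f(k+1) = (k + 5)·f(k) + (k - 17/3).
From deg A=1, deg B=1, deg C=1: d=2.
Match coefficients ⇒ f(k) = -k*(k + 16)/9.
So s_k = (B(k−1)f/C)·t_k = (-k*(k + 5)*(k + 16)/(3*(3*k - 17)))·t_k = k*(-k - 16)/(3*(k + 3)*(k + 4)).
Check: Δs_k = (3*k - 17)/(k**3 + 12*k**2 + 47*k + 60). ✓
Evaluate s at k=11 and k=3: -33/70 and -19/42; difference -2/105.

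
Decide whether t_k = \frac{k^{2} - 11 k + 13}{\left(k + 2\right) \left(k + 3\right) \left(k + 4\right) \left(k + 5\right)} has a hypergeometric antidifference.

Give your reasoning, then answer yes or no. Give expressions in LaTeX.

The ratio is (k + 2)*(-11*k + (k + 1)**2 + 2)/((k + 6)*(k**2 - 11*k + 13)).
Normal form (A,B,C) = (k + 2, k + 6, k**2 - 11*k + 13).
Key eq: (k + 2)·f(k+1) = (k + 5)·f(k) + (k**2 - 11*k + 13).
From deg A=1, deg B=1, deg C=2: d=3.
Coefficient equations give f(k) = k*(k**2 + k + 50)/8.
Certificate R = B(k−1)f/C = k*(k + 5)*(k**2 + k + 50)/(8*(k**2 - 11*k + 13)) gives s_k = k*(k**2 + k + 50)/(8*(k + 2)*(k + 3)*(k + 4)).
Verify: (k**2 - 11*k + 13)/(k**4 + 14*k**3 + 71*k**2 + 154*k + 120) matches t_k.

Yes. s_k = \frac{k \left(k^{2} + k + 50\right)}{8 \left(k + 2\right) \left(k + 3\right) \left(k + 4\right)}.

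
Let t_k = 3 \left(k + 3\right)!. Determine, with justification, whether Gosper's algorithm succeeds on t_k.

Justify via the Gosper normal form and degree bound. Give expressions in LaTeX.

Step 1: r(k) = k + 4.
Gosper form: A/B · C(k+1)/C(k) with A=k + 4, B=1, C=1.
Key eq: (k + 4)·f(k+1) = (1)·f(k) + (1).
Bound: deg f ≤ -1.
d = -1 < 0 ⇒ no nonzero polynomial f; not summable.

No; the degree bound rules out any f.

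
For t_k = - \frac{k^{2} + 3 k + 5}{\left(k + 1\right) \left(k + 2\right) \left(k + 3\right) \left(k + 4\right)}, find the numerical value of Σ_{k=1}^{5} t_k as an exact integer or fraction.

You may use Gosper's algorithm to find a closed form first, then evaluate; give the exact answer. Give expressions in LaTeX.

Σ = -5/28

t_(k+1)/t_k = (k + 1)*(3*k + (k + 1)**2 + 8)/((k + 5)*(k**2 + 3*k + 5)).
Factor: A=k + 1; B=k + 5; C=k**2 + 3*k + 5.
f must satisfy (k + 1)·f(k+1) − (k + 4)·f(k) = k**2 + 3*k + 5.
deg f ≤ 3 (via 1,1,2).
A polynomial solution: f(k) = k*(k**2 + 4*k + 5)/2.
Then R = B(k−1)f/C = k*(k + 4)*(k**2 + 4*k + 5)/(2*(k**2 + 3*k + 5)), so s_k = R(k)·t_k = k*(-k**2 - 4*k - 5)/(2*(k + 1)*(k + 2)*(k + 3)).
Verify: (-k**2 - 3*k - 5)/(k**4 + 10*k**3 + 35*k**2 + 50*k + 24) matches t_k.
Evaluate s at k=6 and k=1: -65/168 and -5/24; difference -5/28.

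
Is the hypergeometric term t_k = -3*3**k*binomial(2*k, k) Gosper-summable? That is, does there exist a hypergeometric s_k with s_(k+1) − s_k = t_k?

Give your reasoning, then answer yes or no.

r(k) = 6*(2*k + 1)/(k + 1) after simplifying.
Normal form (A,B,C) = (12*k + 6, k + 1, 1).
Set up (12*k + 6)·f(k+1) − (k)·f(k) − (1) = 0.
From deg A=1, deg B=1, deg C=0: d=-1.
Negative degree bound (-1): no f exists, t_k not Gosper-summable.

No — key equation has no polynomial f.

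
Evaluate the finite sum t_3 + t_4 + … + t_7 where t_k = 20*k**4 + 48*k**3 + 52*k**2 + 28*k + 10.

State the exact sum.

t_(k+1)/t_k = (10*k**4 + 64*k**3 + 158*k**2 + 178*k + 79)/(10*k**4 + 24*k**3 + 26*k**2 + 14*k + 5).
Normal form (A,B,C) = (1, 1, k**4 + 12*k**3/5 + 13*k**2/5 + 7*k/5 + 1/2).
Key eq: (1)·f(k+1) = (1)·f(k) + (k**4 + 12*k**3/5 + 13*k**2/5 + 7*k/5 + 1/2).
deg f ≤ 5 (via 0,0,4).
Match coefficients ⇒ f(k) = k*(2*k**4 + k**3 + 2)/10.
Get s_k = R·t_k = 2*k*(2*k**4 + k**3 + 2) with R(k) = B(k−1)f(k)/C(k) = k*(2*k**4 + k**3 + 2)/(10*k**4 + 24*k**3 + 26*k**2 + 14*k + 5).
Check: Δs_k = 20*k**4 + 48*k**3 + 52*k**2 + 28*k + 10. ✓
Σ_(k=3)^(7) t_k = s_(8) − s_(3) = 139296 − (1146) = 138150.

Σ = 138150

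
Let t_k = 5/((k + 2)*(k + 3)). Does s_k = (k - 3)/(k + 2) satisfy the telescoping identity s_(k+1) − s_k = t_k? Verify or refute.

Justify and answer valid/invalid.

s_(k+1) = (k - 2)/(k + 3)
s_(k+1) − s_k = 5/(k**2 + 5*k + 6)
(s_(k+1) − s_k) − t_k = 0

valid (s_(k+1) − s_k reduces to t_k)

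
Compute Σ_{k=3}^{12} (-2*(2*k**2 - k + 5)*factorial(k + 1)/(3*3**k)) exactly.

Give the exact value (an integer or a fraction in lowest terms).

Σ = -17937861680/6561

t_(k+1)/t_k = (k + 2)*(-k + 2*(k + 1)**2 + 4)/(3*(2*k**2 - k + 5)).
Factor: A=k/3 + 2/3; B=1; C=k**2 - k/2 + 5/2.
Set up (k/3 + 2/3)·f(k+1) − (1)·f(k) − (k**2 - k/2 + 5/2) = 0.
deg f ≤ 1 (via 1,0,2).
Solving with deg f ≤ 1: f(k) = 3*(2*k - 1)/2.
Then R = B(k−1)f/C = 3*(2*k - 1)/(2*k**2 - k + 5), so s_k = R(k)·t_k = -2*(2*k - 1)*factorial(k + 1)/3**k.
Verify: -2*(2*k**2 - k + 5)*factorial(k + 1)/(3*3**k) matches t_k.
Evaluate s at k=13 and k=3: -17937920000/6561 and -80/9; difference -17937861680/6561.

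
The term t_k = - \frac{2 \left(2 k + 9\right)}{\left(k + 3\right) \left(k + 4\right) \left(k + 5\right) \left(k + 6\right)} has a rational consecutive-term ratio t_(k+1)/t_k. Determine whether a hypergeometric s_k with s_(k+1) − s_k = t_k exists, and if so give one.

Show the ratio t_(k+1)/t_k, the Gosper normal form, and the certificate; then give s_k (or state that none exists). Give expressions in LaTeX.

Compute t_(k+1)/t_k: get (k + 3)*(2*k + 11)/((k + 7)*(2*k + 9)).
A = k + 3, B = k + 7, C = k + 9/2.
Need (k + 3)·f(k+1) − (k + 6)·f(k) = k + 9/2.
Bound: deg f ≤ 3.
Solving with deg f ≤ 3: f(k) = k*(k + 4)*(k + 8)/30.
R(k) = B(k−1)·f(k)/C(k) = k*(k + 4)*(k + 6)*(k + 8)/(15*(2*k + 9)); s_k = R·t_k = 2*k*(-k - 8)/(15*(k**2 + 8*k + 15)).
s_(k+1) − s_k = 2*(-2*k - 9)/(k**4 + 18*k**3 + 119*k**2 + 342*k + 360) = t_k.

s_k = \frac{2 k \left(- k - 8\right)}{15 \left(k^{2} + 8 k + 15\right)}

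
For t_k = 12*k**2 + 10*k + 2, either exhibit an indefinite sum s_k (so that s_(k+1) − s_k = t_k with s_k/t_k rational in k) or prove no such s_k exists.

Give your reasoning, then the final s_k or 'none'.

s_k = k*(4*k**2 - k - 1)

Ratio r(k) = (6*k**2 + 17*k + 12)/(6*k**2 + 5*k + 1).
So A=1 and B=1, with C=k**2 + 5*k/6 + 1/6.
Key eq: (1)·f(k+1) = (1)·f(k) + (k**2 + 5*k/6 + 1/6).
d = 3 from the (0,0,2) case.
Match coefficients ⇒ f(k) = k*(4*k**2 - k - 1)/12.
R(k) = B(k−1)·f(k)/C(k) = k*(4*k**2 - k - 1)/(2*(2*k + 1)*(3*k + 1)); s_k = R·t_k = k*(4*k**2 - k - 1).
Δs = 12*k**2 + 10*k + 2, as required.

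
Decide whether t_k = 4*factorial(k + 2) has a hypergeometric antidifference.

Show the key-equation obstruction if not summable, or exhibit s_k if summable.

Step 1: r(k) = k + 3.
Factor: A=k + 3; B=1; C=1.
Need (k + 3)·f(k+1) − (1)·f(k) = 1.
deg f ≤ -1 (via 1,0,0).
deg f ≤ -1 is impossible — no certificate.

No; the degree bound rules out any f.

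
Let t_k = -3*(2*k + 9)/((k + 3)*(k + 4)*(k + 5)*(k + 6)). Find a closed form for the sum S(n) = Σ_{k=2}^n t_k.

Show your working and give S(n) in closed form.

The ratio is (k + 3)*(2*k + 11)/((k + 7)*(2*k + 9)).
Normal form (A,B,C) = (k + 3, k + 7, k + 9/2).
Key eq: (k + 3)·f(k+1) = (k + 6)·f(k) + (k + 9/2).
deg f ≤ 3 (via 1,1,1).
Coefficient equations give f(k) = k*(k + 4)*(k + 8)/30.
So s_k = (B(k−1)f/C)·t_k = (k*(k + 4)*(k + 6)*(k + 8)/(15*(2*k + 9)))·t_k = k*(-k - 8)/(5*(k**2 + 8*k + 15)).
Δs = 3*(-2*k - 9)/(k**4 + 18*k**3 + 119*k**2 + 342*k + 360), as required.
s_(n+1) = (-n**2 - 10*n - 9)/(5*(n**2 + 10*n + 24)) and s_(2) = -4/35, so S(n) = 3*(-n**2 - 10*n + 11)/(35*(n**2 + 10*n + 24)).

S(n) = 3*(-n**2 - 10*n + 11)/(35*(n**2 + 10*n + 24))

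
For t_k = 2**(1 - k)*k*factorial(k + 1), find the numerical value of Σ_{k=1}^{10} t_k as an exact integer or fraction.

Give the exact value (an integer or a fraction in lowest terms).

Compute t_(k+1)/t_k: get (k + 1)*(k + 2)/(2*k).
Factor: A=k/2 + 1; B=1; C=k.
Solve (k/2 + 1)·f(k+1) − (1)·f(k) = k.
From deg A=1, deg B=0, deg C=1: d=0.
A polynomial solution: f(k) = 2.
Get s_k = R·t_k = 2**(2 - k)*factorial(k + 1) with R(k) = B(k−1)f(k)/C(k) = 2/k.
Δs = 2**(1 - k)*k*factorial(k + 1), as required.
Telescoping: Σ = s_(11) − s_(1) = 935550 − (4) = 935546.

Σ = 935546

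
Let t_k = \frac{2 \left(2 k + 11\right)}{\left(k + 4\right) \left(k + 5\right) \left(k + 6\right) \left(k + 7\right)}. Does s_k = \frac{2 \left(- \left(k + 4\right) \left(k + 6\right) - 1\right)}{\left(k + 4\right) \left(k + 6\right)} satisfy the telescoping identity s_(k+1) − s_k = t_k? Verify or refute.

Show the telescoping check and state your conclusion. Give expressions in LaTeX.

s_(k+1) = 2*(-(k + 5)*(k + 7) - 1)/((k + 5)*(k + 7))
s_(k+1) − s_k = 2*(2*k + 11)/(k**4 + 22*k**3 + 179*k**2 + 638*k + 840)
(s_(k+1) − s_k) − t_k = 0

Valid: the claim telescopes to t_k.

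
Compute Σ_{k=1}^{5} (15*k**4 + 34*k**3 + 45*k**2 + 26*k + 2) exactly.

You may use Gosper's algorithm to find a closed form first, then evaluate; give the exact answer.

r(k) = (15*k**4 + 94*k**3 + 237*k**2 + 278*k + 122)/(15*k**4 + 34*k**3 + 45*k**2 + 26*k + 2) after simplifying.
Normal form (A,B,C) = (1, 1, k**4 + 34*k**3/15 + 3*k**2 + 26*k/15 + 2/15).
f must satisfy (1)·f(k+1) − (1)·f(k) = k**4 + 34*k**3/15 + 3*k**2 + 26*k/15 + 2/15.
d = 5 from the (0,0,4) case.
A polynomial solution: f(k) = k*(3*k**4 + k**3 + 3*k**2 - k - 4)/15.
Then R = B(k−1)f/C = k*(3*k**4 + k**3 + 3*k**2 - k - 4)/(15*k**4 + 34*k**3 + 45*k**2 + 26*k + 2), so s_k = R(k)·t_k = k*(3*k**4 + k**3 + 3*k**2 - k - 4).
Verify: 15*k**4 + 34*k**3 + 45*k**2 + 26*k + 2 matches t_k.
Telescoping: Σ = s_(6) − s_(1) = 25212 − (2) = 25210.

Σ = 25210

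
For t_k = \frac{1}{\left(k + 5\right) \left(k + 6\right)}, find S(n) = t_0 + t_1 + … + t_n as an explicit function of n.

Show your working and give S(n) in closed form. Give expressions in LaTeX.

S(n) = \frac{n + 1}{5 \left(n + 6\right)}

The ratio is (k + 5)/(k + 7).
Gosper form: A/B · C(k+1)/C(k) with A=k + 5, B=k + 7, C=1.
f must satisfy (k + 5)·f(k+1) − (k + 6)·f(k) = 1.
d = 1 from the (1,1,0) case.
A polynomial solution: f(k) = k/5.
R(k) = B(k−1)·f(k)/C(k) = k*(k + 6)/5; s_k = R·t_k = k/(5*(k + 5)).
Δs = 1/(k**2 + 11*k + 30), as required.
s_(n+1) = (n + 1)/(5*(n + 6)) and s_(0) = 0, so S(n) = (n + 1)/(5*(n + 6)).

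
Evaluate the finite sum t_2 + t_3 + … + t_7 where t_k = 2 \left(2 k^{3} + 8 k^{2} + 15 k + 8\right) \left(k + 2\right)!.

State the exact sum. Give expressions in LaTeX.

Σ = 936229968

Ratio r(k) = (2*k**4 + 20*k**3 + 79*k**2 + 144*k + 99)/(2*k**3 + 8*k**2 + 15*k + 8).
Gosper form: A/B · C(k+1)/C(k) with A=k + 3, B=1, C=k**3 + 4*k**2 + 15*k/2 + 4.
Set up (k + 3)·f(k+1) − (1)·f(k) − (k**3 + 4*k**2 + 15*k/2 + 4) = 0.
From deg A=1, deg B=0, deg C=3: d=2.
A polynomial solution: f(k) = (2*k**2 + 1)/2.
Get s_k = R·t_k = 2*(2*k**2 + 1)*factorial(k + 2) with R(k) = B(k−1)f(k)/C(k) = (2*k**2 + 1)/(2*k**3 + 8*k**2 + 15*k + 8).
Check: Δs_k = 2*(2*k**3 + 8*k**2 + 15*k + 8)*factorial(k + 2). ✓
Sum = s_(8) − s_(2); s_(8) = 936230400, s_(2) = 432 ⇒ 936229968.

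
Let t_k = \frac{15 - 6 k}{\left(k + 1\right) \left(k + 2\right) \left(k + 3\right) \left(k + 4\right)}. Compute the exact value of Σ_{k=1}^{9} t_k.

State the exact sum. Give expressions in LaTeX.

Σ = 5/88

Compute t_(k+1)/t_k: get (k + 1)*(2*k - 3)/((k + 5)*(2*k - 5)).
Gosper form: A/B · C(k+1)/C(k) with A=k + 1, B=k + 5, C=k - 5/2.
f must satisfy (k + 1)·f(k+1) − (k + 4)·f(k) = k - 5/2.
deg f ≤ 3 (via 1,1,1).
A polynomial solution: f(k) = -k*(2*k**2 + 12*k + 31)/18.
Get s_k = R·t_k = k*(2*k**2 + 12*k + 31)/(3*(k + 1)*(k + 2)*(k + 3)) with R(k) = B(k−1)f(k)/C(k) = -k*(k + 4)*(2*k**2 + 12*k + 31)/(9*(2*k - 5)).
s_(k+1) − s_k = 3*(5 - 2*k)/(k**4 + 10*k**3 + 35*k**2 + 50*k + 24) = t_k.
Sum = s_(10) − s_(1); s_(10) = 15/22, s_(1) = 5/8 ⇒ 5/88.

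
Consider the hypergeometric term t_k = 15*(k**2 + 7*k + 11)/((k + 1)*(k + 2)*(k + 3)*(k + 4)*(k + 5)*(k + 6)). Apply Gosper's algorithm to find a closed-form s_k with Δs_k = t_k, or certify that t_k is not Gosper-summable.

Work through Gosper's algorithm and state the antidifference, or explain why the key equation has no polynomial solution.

r(k) = (k + 1)*(7*k + (k + 1)**2 + 18)/((k + 7)*(k**2 + 7*k + 11)) after simplifying.
Normal form (A,B,C) = (k + 1, k + 7, k**2 + 7*k + 11).
Solve (k + 1)·f(k+1) − (k + 6)·f(k) = k**2 + 7*k + 11.
Degrees (1,1,2) ⇒ d ≤ 5.
Match coefficients ⇒ f(k) = k*(k + 2)*(k + 4)*(k**2 + 9*k + 23)/45.
Certificate R = B(k−1)f/C = k*(k + 2)*(k + 4)*(k + 6)*(k**2 + 9*k + 23)/(45*(k**2 + 7*k + 11)) gives s_k = k*(k**2 + 9*k + 23)/(3*(k**3 + 9*k**2 + 23*k + 15)).
s_(k+1) − s_k = 15*(k**2 + 7*k + 11)/(k**6 + 21*k**5 + 175*k**4 + 735*k**3 + 1624*k**2 + 1764*k + 720) = t_k.

s_k = k*(k**2 + 9*k + 23)/(3*(k**3 + 9*k**2 + 23*k + 15))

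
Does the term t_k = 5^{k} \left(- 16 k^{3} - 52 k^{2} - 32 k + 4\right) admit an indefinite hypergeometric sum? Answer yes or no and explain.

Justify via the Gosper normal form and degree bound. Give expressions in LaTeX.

Yes. s_k = 5^{k} \left(- 4 k^{3} + 2 k^{2} + 2 k + 1\right).

t_(k+1)/t_k = 5*(4*k**3 + 25*k**2 + 46*k + 24)/(4*k**3 + 13*k**2 + 8*k - 1).
Gosper form: A/B · C(k+1)/C(k) with A=5, B=1, C=k**3 + 13*k**2/4 + 2*k - 1/4.
f must satisfy (5)·f(k+1) − (1)·f(k) = k**3 + 13*k**2/4 + 2*k - 1/4.
Bound: deg f ≤ 3.
Coefficient equations give f(k) = (4*k**3 - 2*k**2 - 2*k - 1)/16.
Then R = B(k−1)f/C = (4*k**3 - 2*k**2 - 2*k - 1)/(4*(k + 1)*(4*k**2 + 9*k - 1)), so s_k = R(k)·t_k = 5**k*(-4*k**3 + 2*k**2 + 2*k + 1).
Check: Δs_k = 5**k*(-16*k**3 - 52*k**2 - 32*k + 4). ✓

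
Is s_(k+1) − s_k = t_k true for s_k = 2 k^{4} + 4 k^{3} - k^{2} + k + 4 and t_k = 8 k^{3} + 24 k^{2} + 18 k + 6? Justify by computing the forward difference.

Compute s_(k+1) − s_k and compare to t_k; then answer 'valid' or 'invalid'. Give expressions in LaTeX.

valid (s_(k+1) − s_k reduces to t_k)

s_(k+1) = 2*k**4 + 12*k**3 + 23*k**2 + 19*k + 10
s_(k+1) − s_k = 8*k**3 + 24*k**2 + 18*k + 6
(s_(k+1) − s_k) − t_k = 0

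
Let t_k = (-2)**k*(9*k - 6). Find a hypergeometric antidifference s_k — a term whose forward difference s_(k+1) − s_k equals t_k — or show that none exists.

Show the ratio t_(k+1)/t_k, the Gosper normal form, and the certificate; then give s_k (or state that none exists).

s_k = (-2)**k*(4 - 3*k)

r(k) = 2*(-3*k - 1)/(3*k - 2) after simplifying.
A = -2, B = 1, C = k - 2/3.
Need (-2)·f(k+1) − (1)·f(k) = k - 2/3.
deg f ≤ 1 (via 0,0,1).
Solve for f: f(k) = -(3*k - 4)/9 (degree 1 ≤ 1).
Certificate R = B(k−1)f/C = -(3*k - 4)/(3*(3*k - 2)) gives s_k = (-2)**k*(4 - 3*k).
Check: Δs_k = (-2)**k*(9*k - 6). ✓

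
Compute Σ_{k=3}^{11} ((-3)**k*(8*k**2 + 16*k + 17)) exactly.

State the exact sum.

Σ = -160495803

The ratio is 3*(-8*k**2 - 32*k - 41)/(8*k**2 + 16*k + 17).
A = -3, B = 1, C = k**2 + 2*k + 17/8.
Need (-3)·f(k+1) − (1)·f(k) = k**2 + 2*k + 17/8.
From deg A=0, deg B=0, deg C=2: d=2.
A polynomial solution: f(k) = -(2*k**2 + k + 2)/8.
R(k) = B(k−1)·f(k)/C(k) = -(2*k**2 + k + 2)/(8*k**2 + 16*k + 17); s_k = R·t_k = (-3)**k*(-2*k**2 - k - 2).
Verify: (-3)**k*(8*k**2 + 16*k + 17) matches t_k.
Evaluate s at k=12 and k=3: -160495182 and 621; difference -160495803.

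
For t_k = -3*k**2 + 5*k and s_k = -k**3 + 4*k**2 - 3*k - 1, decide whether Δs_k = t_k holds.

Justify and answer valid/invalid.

s_(k+1) = -k**3 + k**2 + 2*k - 1
s_(k+1) − s_k = k*(5 - 3*k)
(s_(k+1) − s_k) − t_k = 0

valid (s_(k+1) − s_k reduces to t_k)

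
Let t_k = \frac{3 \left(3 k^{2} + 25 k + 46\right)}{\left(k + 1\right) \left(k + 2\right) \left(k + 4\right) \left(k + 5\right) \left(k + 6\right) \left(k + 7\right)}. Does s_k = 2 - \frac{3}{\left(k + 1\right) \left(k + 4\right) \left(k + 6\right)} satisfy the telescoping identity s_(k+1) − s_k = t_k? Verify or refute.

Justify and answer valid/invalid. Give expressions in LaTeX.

Valid — Δs_k = t_k.

s_(k+1) = 2 - 3/((k + 2)*(k + 5)*(k + 7))
s_(k+1) − s_k = 3*(3*k**2 + 25*k + 46)/(k**6 + 25*k**5 + 247*k**4 + 1219*k**3 + 3112*k**2 + 3796*k + 1680)
(s_(k+1) − s_k) − t_k = 0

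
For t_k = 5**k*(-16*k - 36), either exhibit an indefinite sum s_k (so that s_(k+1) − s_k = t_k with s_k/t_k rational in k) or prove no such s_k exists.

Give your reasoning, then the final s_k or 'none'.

s_k = -4*5**k*(k + 1)

The ratio is 5*(4*k + 13)/(4*k + 9).
So A=5 and B=1, with C=k + 9/4.
Solve (5)·f(k+1) − (1)·f(k) = k + 9/4.
From deg A=0, deg B=0, deg C=1: d=1.
Coefficient equations give f(k) = (k + 1)/4.
R(k) = B(k−1)·f(k)/C(k) = (k + 1)/(4*k + 9); s_k = R·t_k = -4*5**k*(k + 1).
Δs = 5**k*(-16*k - 36), as required.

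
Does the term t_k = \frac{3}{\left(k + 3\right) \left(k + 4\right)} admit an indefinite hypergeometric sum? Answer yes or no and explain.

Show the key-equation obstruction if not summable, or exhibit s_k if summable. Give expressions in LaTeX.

The ratio is (k + 3)/(k + 5).
Factor: A=k + 3; B=k + 5; C=1.
Set up (k + 3)·f(k+1) − (k + 4)·f(k) − (1) = 0.
deg f ≤ 1 (via 1,1,0).
Solve for f: f(k) = k/3 (degree 1 ≤ 1).
Then R = B(k−1)f/C = k*(k + 4)/3, so s_k = R(k)·t_k = k/(k + 3).
s_(k+1) − s_k = 3/(k**2 + 7*k + 12) = t_k.

Yes. s_k = \frac{k}{k + 3}.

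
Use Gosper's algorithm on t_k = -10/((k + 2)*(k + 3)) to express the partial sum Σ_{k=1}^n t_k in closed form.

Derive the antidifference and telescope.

Step 1: r(k) = (k + 2)/(k + 4).
Gosper form: A/B · C(k+1)/C(k) with A=k + 2, B=k + 4, C=1.
Set up (k + 2)·f(k+1) − (k + 3)·f(k) − (1) = 0.
d = 1 from the (1,1,0) case.
Coefficient equations give f(k) = k/2.
Get s_k = R·t_k = -5*k/(k + 2) with R(k) = B(k−1)f(k)/C(k) = k*(k + 3)/2.
Verify: -10/(k**2 + 5*k + 6) matches t_k.
Evaluate: s_(n+1) = 5*(-n - 1)/(n + 3); subtract s_(1) = -5/3 ⇒ S(n) = -10*n/(3*n + 9).

S(n) = -10*n/(3*n + 9)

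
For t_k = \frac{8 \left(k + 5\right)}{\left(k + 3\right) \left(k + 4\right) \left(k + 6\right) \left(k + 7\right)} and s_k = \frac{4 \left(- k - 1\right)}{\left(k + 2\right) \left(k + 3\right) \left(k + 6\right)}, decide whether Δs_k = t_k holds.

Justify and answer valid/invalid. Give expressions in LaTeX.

s_(k+1) = 4*(-k - 2)/((k + 3)*(k + 4)*(k + 7))
s_(k+1) − s_k = 4*(2*k**2 + 11*k + 4)/(k**5 + 22*k**4 + 185*k**3 + 740*k**2 + 1404*k + 1008)
(s_(k+1) − s_k) − t_k = 4*(-3*k - 16)/(k**5 + 22*k**4 + 185*k**3 + 740*k**2 + 1404*k + 1008)

Invalid: residual \frac{4 \left(- 3 k - 16\right)}{k^{5} + 22 k^{4} + 185 k^{3} + 740 k^{2} + 1404 k + 1008} ≠ 0.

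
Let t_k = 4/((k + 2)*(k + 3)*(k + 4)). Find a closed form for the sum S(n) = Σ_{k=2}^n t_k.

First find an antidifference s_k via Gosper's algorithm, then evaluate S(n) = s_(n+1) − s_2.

r(k) = (k + 2)/(k + 5) after simplifying.
A = k + 2, B = k + 5, C = 1.
Set up (k + 2)·f(k+1) − (k + 4)·f(k) − (1) = 0.
deg f ≤ 2 (via 1,1,0).
Coefficient equations give f(k) = k*(k + 5)/12.
Certificate R = B(k−1)f/C = k*(k + 4)*(k + 5)/12 gives s_k = k*(k + 5)/(3*(k + 2)*(k + 3)).
Check: Δs_k = 4/(k**3 + 9*k**2 + 26*k + 24). ✓
Σ_(k=2)^n t_k = s_(n+1) − s_(2) = ((n**2 + 7*n + 6)/(3*(n**2 + 7*n + 12))) − (7/30), i.e. (n**2 + 7*n - 8)/(10*(n**2 + 7*n + 12)).

S(n) = (n**2 + 7*n - 8)/(10*(n**2 + 7*n + 12))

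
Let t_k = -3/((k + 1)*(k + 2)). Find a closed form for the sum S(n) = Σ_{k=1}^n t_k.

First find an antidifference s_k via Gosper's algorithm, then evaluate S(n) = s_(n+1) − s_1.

S(n) = -3*n/(2*n + 4)

Step 1: r(k) = (k + 1)/(k + 3).
So A=k + 1 and B=k + 3, with C=1.
Set up (k + 1)·f(k+1) − (k + 2)·f(k) − (1) = 0.
Bound: deg f ≤ 1.
Solve for f: f(k) = k (degree 1 ≤ 1).
Get s_k = R·t_k = -3*k/(k + 1) with R(k) = B(k−1)f(k)/C(k) = k*(k + 2).
s_(k+1) − s_k = -3/(k**2 + 3*k + 2) = t_k.
s_(n+1) = 3*(-n - 1)/(n + 2) and s_(1) = -3/2, so S(n) = -3*n/(2*n + 4).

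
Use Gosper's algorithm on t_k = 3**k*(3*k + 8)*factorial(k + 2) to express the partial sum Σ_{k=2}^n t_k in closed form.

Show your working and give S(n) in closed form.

S(n) = 3*3**n*factorial(n + 3) - 216

Ratio r(k) = 3*(k + 3)*(3*k + 11)/(3*k + 8).
Take A(k)=3*k + 9, B(k)=1, C(k)=k + 8/3.
f must satisfy (3*k + 9)·f(k+1) − (1)·f(k) = k + 8/3.
d = 0 from the (1,0,1) case.
Solving with deg f ≤ 0: f(k) = 1/3.
R(k) = B(k−1)·f(k)/C(k) = 1/(3*k + 8); s_k = R·t_k = 3**k*factorial(k + 2).
Δs = 3**k*(3*k + 8)*factorial(k + 2), as required.
Telescope: S(n) = s_(n+1) − s_(2) = 3**(n + 1)*factorial(n + 3) − (216) = 3*3**n*factorial(n + 3) - 216.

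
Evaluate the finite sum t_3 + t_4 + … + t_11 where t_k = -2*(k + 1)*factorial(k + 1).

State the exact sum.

Compute t_(k+1)/t_k: get (k + 2)**2/(k + 1).
Factor: A=k + 2; B=1; C=k + 1.
Key eq: (k + 2)·f(k+1) = (1)·f(k) + (k + 1).
deg f ≤ 0 (via 1,0,1).
Solve for f: f(k) = 1 (degree 0 ≤ 0).
R(k) = B(k−1)·f(k)/C(k) = 1/(k + 1); s_k = R·t_k = -2*factorial(k + 1).
Verify: -2*(k + 1)*factorial(k + 1) matches t_k.
Telescoping: Σ = s_(12) − s_(3) = -12454041600 − (-48) = -12454041552.

Σ = -12454041552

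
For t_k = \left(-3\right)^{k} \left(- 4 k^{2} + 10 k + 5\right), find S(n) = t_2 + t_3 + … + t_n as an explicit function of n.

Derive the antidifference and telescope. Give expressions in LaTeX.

Step 1: r(k) = 3*(-4*k**2 + 2*k + 11)/(4*k**2 - 10*k - 5).
Gosper form: A/B · C(k+1)/C(k) with A=-3, B=1, C=k**2 - 5*k/2 - 5/4.
Key eq: (-3)·f(k+1) = (1)·f(k) + (k**2 - 5*k/2 - 5/4).
Degrees (0,0,2) ⇒ d ≤ 2.
Match coefficients ⇒ f(k) = -(k**2 - 4*k + 1)/4.
R(k) = B(k−1)·f(k)/C(k) = -(k**2 - 4*k + 1)/(4*k**2 - 10*k - 5); s_k = R·t_k = (-3)**k*(k**2 - 4*k + 1).
Δs = (-3)**k*(-4*k**2 + 10*k + 5), as required.
s_(n+1) = (-3)**(n + 1)*(n**2 - 2*n - 2) and s_(2) = -27, so S(n) = -3*(-3)**n*n**2 + 6*(-3)**n*n + 6*(-3)**n + 27.

S(n) = - 3 \left(-3\right)^{n} n^{2} + 6 \left(-3\right)^{n} n + 6 \left(-3\right)^{n} + 27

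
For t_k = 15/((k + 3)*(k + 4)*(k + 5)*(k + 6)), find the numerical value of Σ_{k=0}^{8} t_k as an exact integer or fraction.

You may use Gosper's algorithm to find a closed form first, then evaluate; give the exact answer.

Compute t_(k+1)/t_k: get (k + 3)/(k + 7).
Take A(k)=k + 3, B(k)=k + 7, C(k)=1.
Key eq: (k + 3)·f(k+1) = (k + 6)·f(k) + (1).
d = 3 from the (1,1,0) case.
Match coefficients ⇒ f(k) = k*(k**2 + 12*k + 47)/180.
Then R = B(k−1)f/C = k*(k + 6)*(k**2 + 12*k + 47)/180, so s_k = R(k)·t_k = k*(k**2 + 12*k + 47)/(12*(k + 3)*(k + 4)*(k + 5)).
s_(k+1) − s_k = 15/(k**4 + 18*k**3 + 119*k**2 + 342*k + 360) = t_k.
Sum = s_(9) − s_(0); s_(9) = 59/728, s_(0) = 0 ⇒ 59/728.

Σ = 59/728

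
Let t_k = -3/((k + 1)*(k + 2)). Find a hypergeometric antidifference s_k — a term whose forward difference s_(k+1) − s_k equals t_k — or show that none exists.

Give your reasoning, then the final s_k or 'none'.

Compute t_(k+1)/t_k: get (k + 1)/(k + 3).
Gosper form: A/B · C(k+1)/C(k) with A=k + 1, B=k + 3, C=1.
f must satisfy (k + 1)·f(k+1) − (k + 2)·f(k) = 1.
Bound: deg f ≤ 1.
A polynomial solution: f(k) = k.
So s_k = (B(k−1)f/C)·t_k = (k*(k + 2))·t_k = -3*k/(k + 1).
s_(k+1) − s_k = -3/(k**2 + 3*k + 2) = t_k.

s_k = -3*k/(k + 1)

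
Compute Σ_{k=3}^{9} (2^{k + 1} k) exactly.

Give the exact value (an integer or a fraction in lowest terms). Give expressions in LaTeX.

Σ = 16368

Compute t_(k+1)/t_k: get 2 + 2/k.
A = 2, B = 1, C = k.
Key eq: (2)·f(k+1) = (1)·f(k) + (k).
From deg A=0, deg B=0, deg C=1: d=1.
Solving with deg f ≤ 1: f(k) = k - 2.
Get s_k = R·t_k = 2**(k + 1)*(k - 2) with R(k) = B(k−1)f(k)/C(k) = (k - 2)/k.
Verify: 2**(k + 1)*k matches t_k.
Telescoping: Σ = s_(10) − s_(3) = 16384 − (16) = 16368.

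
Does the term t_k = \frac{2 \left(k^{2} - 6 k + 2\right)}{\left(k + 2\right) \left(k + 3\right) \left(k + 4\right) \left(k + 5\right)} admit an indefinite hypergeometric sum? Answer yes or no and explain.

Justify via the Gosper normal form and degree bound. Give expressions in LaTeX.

Step 1: r(k) = (k**3 - 2*k**2 - 11*k - 6)/(k**3 - 34*k + 12).
Take A(k)=k + 2, B(k)=k + 6, C(k)=k**2 - 6*k + 2.
f must satisfy (k + 2)·f(k+1) − (k + 5)·f(k) = k**2 - 6*k + 2.
deg f ≤ 3 (via 1,1,2).
Coefficient equations give f(k) = k*(k**2 - 15*k + 38)/24.
So s_k = (B(k−1)f/C)·t_k = (k*(k + 5)*(k**2 - 15*k + 38)/(24*(k**2 - 6*k + 2)))·t_k = k*(k**2 - 15*k + 38)/(12*(k + 2)*(k + 3)*(k + 4)).
s_(k+1) − s_k = 2*(k**2 - 6*k + 2)/(k**4 + 14*k**3 + 71*k**2 + 154*k + 120) = t_k.

Yes. s_k = \frac{k \left(k^{2} - 15 k + 38\right)}{12 \left(k + 2\right) \left(k + 3\right) \left(k + 4\right)}.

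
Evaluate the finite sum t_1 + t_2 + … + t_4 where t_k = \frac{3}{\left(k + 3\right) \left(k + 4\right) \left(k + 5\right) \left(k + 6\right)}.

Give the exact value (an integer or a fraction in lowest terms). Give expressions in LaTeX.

Σ = 1/144

r(k) = (k + 3)/(k + 7) after simplifying.
Factor: A=k + 3; B=k + 7; C=1.
Set up (k + 3)·f(k+1) − (k + 6)·f(k) − (1) = 0.
Degrees (1,1,0) ⇒ d ≤ 3.
Coefficient equations give f(k) = k*(k**2 + 12*k + 47)/180.
Then R = B(k−1)f/C = k*(k + 6)*(k**2 + 12*k + 47)/180, so s_k = R(k)·t_k = k*(k**2 + 12*k + 47)/(60*(k + 3)*(k + 4)*(k + 5)).
Check: Δs_k = 3/(k**4 + 18*k**3 + 119*k**2 + 342*k + 360). ✓
Σ_(k=1)^(4) t_k = s_(5) − s_(1) = 11/720 − (1/120) = 1/144.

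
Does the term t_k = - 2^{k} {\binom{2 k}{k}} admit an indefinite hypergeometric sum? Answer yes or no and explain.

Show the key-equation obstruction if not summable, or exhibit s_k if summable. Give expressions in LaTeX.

No — negative degree bound, so no certificate f.

The ratio is 4*(2*k + 1)/(k + 1).
A = 8*k + 4, B = k + 1, C = 1.
Key eq: (8*k + 4)·f(k+1) = (k)·f(k) + (1).
From deg A=1, deg B=1, deg C=0: d=-1.
Bound -1 < 0, so the key equation has no polynomial solution.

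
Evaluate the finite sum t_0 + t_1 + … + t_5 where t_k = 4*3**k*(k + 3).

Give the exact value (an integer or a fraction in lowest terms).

Step 1: r(k) = 3*(k + 4)/(k + 3).
A = 3, B = 1, C = k + 3.
Set up (3)·f(k+1) − (1)·f(k) − (k + 3) = 0.
d = 1 from the (0,0,1) case.
Coefficient equations give f(k) = (2*k + 3)/4.
So s_k = (B(k−1)f/C)·t_k = ((2*k + 3)/(4*(k + 3)))·t_k = 3**k*(2*k + 3).
s_(k+1) − s_k = 4*3**k*(k + 3) = t_k.
Telescoping: Σ = s_(6) − s_(0) = 10935 − (3) = 10932.

Σ = 10932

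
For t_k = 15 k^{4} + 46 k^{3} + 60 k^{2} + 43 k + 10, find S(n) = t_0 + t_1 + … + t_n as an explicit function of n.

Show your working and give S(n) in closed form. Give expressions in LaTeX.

Ratio r(k) = (15*k**4 + 106*k**3 + 288*k**2 + 361*k + 174)/(15*k**4 + 46*k**3 + 60*k**2 + 43*k + 10).
So A=1 and B=1, with C=k**4 + 46*k**3/15 + 4*k**2 + 43*k/15 + 2/3.
Key eq: (1)·f(k+1) = (1)·f(k) + (k**4 + 46*k**3/15 + 4*k**2 + 43*k/15 + 2/3).
Bound: deg f ≤ 5.
Match coefficients ⇒ f(k) = k*(3*k**4 + 4*k**3 + 2*k**2 + 3*k - 2)/15.
So s_k = (B(k−1)f/C)·t_k = (k*(3*k**4 + 4*k**3 + 2*k**2 + 3*k - 2)/(15*k**4 + 46*k**3 + 60*k**2 + 43*k + 10))·t_k = k*(3*k**4 + 4*k**3 + 2*k**2 + 3*k - 2).
Δs = 15*k**4 + 46*k**3 + 60*k**2 + 43*k + 10, as required.
Evaluate: s_(n+1) = 3*n**5 + 19*n**4 + 48*n**3 + 63*n**2 + 41*n + 10; subtract s_(0) = 0 ⇒ S(n) = 3*n**5 + 19*n**4 + 48*n**3 + 63*n**2 + 41*n + 10.

S(n) = 3 n^{5} + 19 n^{4} + 48 n^{3} + 63 n^{2} + 41 n + 10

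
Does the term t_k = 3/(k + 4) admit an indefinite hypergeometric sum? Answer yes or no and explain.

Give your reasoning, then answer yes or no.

Compute t_(k+1)/t_k: get (k + 4)/(k + 5).
Take A(k)=k + 4, B(k)=k + 5, C(k)=1.
f must satisfy (k + 4)·f(k+1) − (k + 4)·f(k) = 1.
deg f ≤ 0 (via 1,1,0).
Write f(k) = c0. Then LHS − RHS = -1, requiring -1 = 0: contradictory. No certificate.

No — key equation has no polynomial f.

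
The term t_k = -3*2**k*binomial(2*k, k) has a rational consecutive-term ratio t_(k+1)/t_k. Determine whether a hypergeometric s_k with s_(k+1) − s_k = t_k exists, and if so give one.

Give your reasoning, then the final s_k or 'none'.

none (Gosper's algorithm certifies no s_k)

Ratio r(k) = 4*(2*k + 1)/(k + 1).
Take A(k)=8*k + 4, B(k)=k + 1, C(k)=1.
Set up (8*k + 4)·f(k+1) − (k)·f(k) − (1) = 0.
From deg A=1, deg B=1, deg C=0: d=-1.
Bound -1 < 0, so the key equation has no polynomial solution.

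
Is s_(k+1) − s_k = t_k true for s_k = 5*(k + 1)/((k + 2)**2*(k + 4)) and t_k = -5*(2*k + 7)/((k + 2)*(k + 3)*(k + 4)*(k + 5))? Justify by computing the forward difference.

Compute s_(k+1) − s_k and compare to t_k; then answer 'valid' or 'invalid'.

Invalid: residual 5*(3*k**2 + 19*k + 29)/(k**6 + 19*k**5 + 147*k**4 + 593*k**3 + 1316*k**2 + 1524*k + 720) ≠ 0.

s_(k+1) = 5*(k + 2)/((k + 3)**2*(k + 5))
s_(k+1) − s_k = 5*(-(k + 1)*(k + 3)**2*(k + 5) + (k + 2)**3*(k + 4))/((k + 2)**2*(k + 3)**2*(k + 4)*(k + 5))
(s_(k+1) − s_k) − t_k = 5*(3*k**2 + 19*k + 29)/(k**6 + 19*k**5 + 147*k**4 + 593*k**3 + 1316*k**2 + 1524*k + 720)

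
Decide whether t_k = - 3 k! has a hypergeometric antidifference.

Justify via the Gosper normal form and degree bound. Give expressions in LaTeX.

Step 1: r(k) = k + 1.
Factor: A=k + 1; B=1; C=1.
f must satisfy (k + 1)·f(k+1) − (1)·f(k) = 1.
d = -1 from the (1,0,0) case.
deg f ≤ -1 is impossible — no certificate.

No — key equation has no polynomial f.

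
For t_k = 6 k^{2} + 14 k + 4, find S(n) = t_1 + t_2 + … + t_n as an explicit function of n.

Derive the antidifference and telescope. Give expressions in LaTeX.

The ratio is (3*k**2 + 13*k + 12)/(3*k**2 + 7*k + 2).
Factor: A=1; B=1; C=k**2 + 7*k/3 + 2/3.
Key eq: (1)·f(k+1) = (1)·f(k) + (k**2 + 7*k/3 + 2/3).
Bound: deg f ≤ 3.
Coefficient equations give f(k) = k*(k**2 + 2*k - 1)/3.
Get s_k = R·t_k = 2*k*(k**2 + 2*k - 1) with R(k) = B(k−1)f(k)/C(k) = k*(k**2 + 2*k - 1)/((k + 2)*(3*k + 1)).
s_(k+1) − s_k = 6*k**2 + 14*k + 4 = t_k.
s_(n+1) = 2*n**3 + 10*n**2 + 12*n + 4 and s_(1) = 4, so S(n) = 2*n*(n**2 + 5*n + 6).

S(n) = 2 n \left(n^{2} + 5 n + 6\right)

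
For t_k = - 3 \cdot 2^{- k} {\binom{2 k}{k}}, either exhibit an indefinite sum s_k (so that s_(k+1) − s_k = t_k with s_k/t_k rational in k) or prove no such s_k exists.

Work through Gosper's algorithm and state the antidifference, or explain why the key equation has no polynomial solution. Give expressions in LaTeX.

r(k) = (2*k + 1)/(k + 1) after simplifying.
So A=2*k + 1 and B=k + 1, with C=1.
Key eq: (2*k + 1)·f(k+1) = (k)·f(k) + (1).
From deg A=1, deg B=1, deg C=0: d=-1.
Negative degree bound (-1): no f exists, t_k not Gosper-summable.

none — t_k is not Gosper-summable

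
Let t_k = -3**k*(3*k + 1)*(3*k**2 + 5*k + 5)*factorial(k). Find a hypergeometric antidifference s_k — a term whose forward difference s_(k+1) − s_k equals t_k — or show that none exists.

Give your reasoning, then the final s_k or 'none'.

Compute t_(k+1)/t_k: get 3*(9*k**4 + 54*k**3 + 128*k**2 + 135*k + 52)/(9*k**3 + 18*k**2 + 20*k + 5).
Factor: A=3*k + 3; B=1; C=k**3 + 2*k**2 + 20*k/9 + 5/9.
f must satisfy (3*k + 3)·f(k+1) − (1)·f(k) = k**3 + 2*k**2 + 20*k/9 + 5/9.
From deg A=1, deg B=0, deg C=3: d=2.
A polynomial solution: f(k) = (3*k**2 - 2*k + 1)/9.
R(k) = B(k−1)·f(k)/C(k) = (3*k**2 - 2*k + 1)/((3*k + 1)*(3*k**2 + 5*k + 5)); s_k = R·t_k = -3**k*(3*k**2 - 2*k + 1)*factorial(k).
Verify: -3**k*(3*k + 1)*(3*k**2 + 5*k + 5)*factorial(k) matches t_k.

s_k = -3**k*(3*k**2 - 2*k + 1)*factorial(k)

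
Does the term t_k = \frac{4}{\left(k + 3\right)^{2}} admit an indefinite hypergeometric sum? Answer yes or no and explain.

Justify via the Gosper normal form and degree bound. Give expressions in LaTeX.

No; the coefficient equations for f are inconsistent.

r(k) = (k + 3)**2/(k + 4)**2 after simplifying.
A = k**2 + 6*k + 9, B = k**2 + 8*k + 16, C = 1.
Need (k**2 + 6*k + 9)·f(k+1) − (k**2 + 6*k + 9)·f(k) = 1.
From deg A=2, deg B=2, deg C=0: d=0.
Put f(k) = c0: A·f(k+1) − B(k−1)·f(k) − C = -1; need -1 = 0 — inconsistent ⇒ no f, not summable.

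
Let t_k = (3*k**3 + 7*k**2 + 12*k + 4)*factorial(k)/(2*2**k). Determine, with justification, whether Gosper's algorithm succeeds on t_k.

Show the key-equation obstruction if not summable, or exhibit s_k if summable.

Yes. s_k = (3*k**2 + 4*k + 3)*factorial(k)/2**k.

r(k) = (3*k**4 + 19*k**3 + 51*k**2 + 61*k + 26)/(2*(3*k**3 + 7*k**2 + 12*k + 4)) after simplifying.
Normal form (A,B,C) = (k/2 + 1/2, 1, k**3 + 7*k**2/3 + 4*k + 4/3).
Need (k/2 + 1/2)·f(k+1) − (1)·f(k) = k**3 + 7*k**2/3 + 4*k + 4/3.
From deg A=1, deg B=0, deg C=3: d=2.
Solving with deg f ≤ 2: f(k) = 2*(3*k**2 + 4*k + 3)/3.
Then R = B(k−1)f/C = 2*(3*k**2 + 4*k + 3)/(3*k**3 + 7*k**2 + 12*k + 4), so s_k = R(k)·t_k = (3*k**2 + 4*k + 3)*factorial(k)/2**k.
Verify: (3*k**3 + 7*k**2 + 12*k + 4)*factorial(k)/(2*2**k) matches t_k.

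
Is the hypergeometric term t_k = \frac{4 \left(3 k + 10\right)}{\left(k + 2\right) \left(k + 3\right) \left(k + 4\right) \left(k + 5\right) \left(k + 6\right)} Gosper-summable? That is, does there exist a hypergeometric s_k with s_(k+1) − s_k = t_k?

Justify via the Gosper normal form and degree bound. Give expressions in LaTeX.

t_(k+1)/t_k = (k + 2)*(3*k + 13)/((k + 7)*(3*k + 10)).
So A=k + 2 and B=k + 7, with C=k + 10/3.
Key eq: (k + 2)·f(k+1) = (k + 6)·f(k) + (k + 10/3).
Degrees (1,1,1) ⇒ d ≤ 4.
Coefficient equations give f(k) = k*(k + 3)*(k**2 + 11*k + 38)/120.
So s_k = (B(k−1)f/C)·t_k = (k*(k + 3)*(k + 6)*(k**2 + 11*k + 38)/(40*(3*k + 10)))·t_k = k*(k**2 + 11*k + 38)/(10*(k**3 + 11*k**2 + 38*k + 40)).
Verify: 4*(3*k + 10)/(k**5 + 20*k**4 + 155*k**3 + 580*k**2 + 1044*k + 720) matches t_k.

Yes. s_k = \frac{k \left(k^{2} + 11 k + 38\right)}{10 \left(k^{3} + 11 k^{2} + 38 k + 40\right)}.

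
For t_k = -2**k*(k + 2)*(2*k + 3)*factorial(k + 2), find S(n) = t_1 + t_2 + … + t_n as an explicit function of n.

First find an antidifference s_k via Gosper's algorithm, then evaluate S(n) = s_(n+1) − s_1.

r(k) = (k + 3)**2*(4*k + 10)/((k + 2)*(2*k + 3)) after simplifying.
So A=2*k + 6 and B=1, with C=k**2 + 7*k/2 + 3.
Set up (2*k + 6)·f(k+1) − (1)·f(k) − (k**2 + 7*k/2 + 3) = 0.
Bound: deg f ≤ 1.
Solve for f: f(k) = k/2 (degree 1 ≤ 1).
Get s_k = R·t_k = -2**k*k*factorial(k + 2) with R(k) = B(k−1)f(k)/C(k) = k/((k + 2)*(2*k + 3)).
s_(k+1) − s_k = -2**k*(k + 2)*(2*k + 3)*factorial(k + 2) = t_k.
Evaluate: s_(n+1) = -2**(n + 1)*(n + 1)*factorial(n + 3); subtract s_(1) = -12 ⇒ S(n) = -2*2**n*n*factorial(n + 3) - 2*2**n*factorial(n + 3) + 12.

S(n) = -2*2**n*n*factorial(n + 3) - 2*2**n*factorial(n + 3) + 12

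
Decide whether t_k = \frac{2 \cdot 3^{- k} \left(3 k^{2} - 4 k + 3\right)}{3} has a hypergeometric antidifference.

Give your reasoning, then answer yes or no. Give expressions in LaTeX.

Yes. s_k = 3^{- k} \left(- 3 k^{2} + k - 4\right).

r(k) = (3*k**2 + 2*k + 2)/(3*(3*k**2 - 4*k + 3)) after simplifying.
Normal form (A,B,C) = (1/3, 1, k**2 - 4*k/3 + 1).
Solve (1/3)·f(k+1) − (1)·f(k) = k**2 - 4*k/3 + 1.
From deg A=0, deg B=0, deg C=2: d=2.
Match coefficients ⇒ f(k) = -(3*k**2 - k + 4)/2.
Get s_k = R·t_k = (-3*k**2 + k - 4)/3**k with R(k) = B(k−1)f(k)/C(k) = -3*(3*k**2 - k + 4)/(2*(3*k**2 - 4*k + 3)).
Check: Δs_k = 2*(3*k**2 - 4*k + 3)/(3*3**k). ✓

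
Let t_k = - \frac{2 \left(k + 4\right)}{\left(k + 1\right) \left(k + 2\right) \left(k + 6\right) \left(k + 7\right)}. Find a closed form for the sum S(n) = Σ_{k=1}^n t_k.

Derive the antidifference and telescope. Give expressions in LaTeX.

Step 1: r(k) = (k + 1)*(k + 5)*(k + 6)/((k + 3)*(k + 4)*(k + 8)).
A = k + 1, B = k + 8, C = k**4 + 16*k**3 + 95*k**2 + 248*k + 240.
Key eq: (k + 1)·f(k+1) = (k + 7)·f(k) + (k**4 + 16*k**3 + 95*k**2 + 248*k + 240).
From deg A=1, deg B=1, deg C=4: d=6.
Match coefficients ⇒ f(k) = k*(k + 2)*(k + 3)*(k + 4)*(k + 5)*(k + 7)/12.
Get s_k = R·t_k = k*(-k - 7)/(6*(k**2 + 7*k + 6)) with R(k) = B(k−1)f(k)/C(k) = k*(k + 2)*(k + 7)**2/(12*(k + 4)).
Verify: 2*(-k - 4)/(k**4 + 16*k**3 + 83*k**2 + 152*k + 84) matches t_k.
Evaluate: s_(n+1) = (-n**2 - 9*n - 8)/(6*(n**2 + 9*n + 14)); subtract s_(1) = -2/21 ⇒ S(n) = n*(-n - 9)/(14*(n**2 + 9*n + 14)).

S(n) = \frac{n \left(- n - 9\right)}{14 \left(n^{2} + 9 n + 14\right)}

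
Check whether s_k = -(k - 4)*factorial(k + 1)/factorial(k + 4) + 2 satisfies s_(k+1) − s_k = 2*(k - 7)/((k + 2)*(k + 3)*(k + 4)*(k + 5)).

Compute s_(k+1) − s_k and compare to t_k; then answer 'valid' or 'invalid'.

Valid: the claim telescopes to t_k.

s_(k+1) = -(k - 3)*factorial(k + 2)/factorial(k + 5) + 2
s_(k+1) − s_k = 2*(k - 7)/((k + 2)*(k + 3)*(k + 4)*(k + 5))
(s_(k+1) − s_k) − t_k = 0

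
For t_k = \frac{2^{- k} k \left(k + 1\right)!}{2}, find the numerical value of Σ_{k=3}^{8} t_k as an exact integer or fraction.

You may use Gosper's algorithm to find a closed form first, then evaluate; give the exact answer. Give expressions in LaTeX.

Σ = 14169/2

The ratio is (k + 1)*(k + 2)/(2*k).
Take A(k)=k/2 + 1, B(k)=1, C(k)=k.
Need (k/2 + 1)·f(k+1) − (1)·f(k) = k.
Bound: deg f ≤ 0.
Match coefficients ⇒ f(k) = 2.
Certificate R = B(k−1)f/C = 2/k gives s_k = factorial(k + 1)/2**k.
s_(k+1) − s_k = k*factorial(k + 1)/(2*2**k) = t_k.
Sum = s_(9) − s_(3); s_(9) = 14175/2, s_(3) = 3 ⇒ 14169/2.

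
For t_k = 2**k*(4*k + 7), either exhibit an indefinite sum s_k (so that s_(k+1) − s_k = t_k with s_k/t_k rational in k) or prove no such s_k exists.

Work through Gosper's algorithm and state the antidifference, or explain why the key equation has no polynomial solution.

s_k = 2**k*(4*k - 1)

Ratio r(k) = 2*(4*k + 11)/(4*k + 7).
Normal form (A,B,C) = (2, 1, k + 7/4).
Solve (2)·f(k+1) − (1)·f(k) = k + 7/4.
d = 1 from the (0,0,1) case.
A polynomial solution: f(k) = (4*k - 1)/4.
So s_k = (B(k−1)f/C)·t_k = ((4*k - 1)/(4*k + 7))·t_k = 2**k*(4*k - 1).
Check: Δs_k = 2**k*(4*k + 7). ✓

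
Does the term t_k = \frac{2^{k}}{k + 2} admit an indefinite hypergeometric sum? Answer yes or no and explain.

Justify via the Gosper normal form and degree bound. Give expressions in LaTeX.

No — t_k has no hypergeometric antidifference.

t_(k+1)/t_k = 2*(k + 2)/(k + 3).
Normal form (A,B,C) = (2*k + 4, k + 3, 1).
Solve (2*k + 4)·f(k+1) − (k + 2)·f(k) = 1.
Degrees (1,1,0) ⇒ d ≤ -1.
d = -1 < 0 ⇒ no nonzero polynomial f; not summable.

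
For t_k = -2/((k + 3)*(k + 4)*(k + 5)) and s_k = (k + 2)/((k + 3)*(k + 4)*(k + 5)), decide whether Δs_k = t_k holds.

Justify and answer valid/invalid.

Invalid: residual 9/(k**4 + 18*k**3 + 119*k**2 + 342*k + 360) ≠ 0.

s_(k+1) = (k + 3)/((k + 4)*(k + 5)*(k + 6))
s_(k+1) − s_k = (-2*k - 3)/(k**4 + 18*k**3 + 119*k**2 + 342*k + 360)
(s_(k+1) − s_k) − t_k = 9/(k**4 + 18*k**3 + 119*k**2 + 342*k + 360)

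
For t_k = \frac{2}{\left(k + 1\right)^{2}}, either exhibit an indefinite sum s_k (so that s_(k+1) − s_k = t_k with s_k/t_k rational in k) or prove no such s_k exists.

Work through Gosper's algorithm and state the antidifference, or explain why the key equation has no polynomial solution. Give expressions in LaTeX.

Compute t_(k+1)/t_k: get (k + 1)**2/(k + 2)**2.
A = k**2 + 2*k + 1, B = k**2 + 4*k + 4, C = 1.
Key eq: (k**2 + 2*k + 1)·f(k+1) = (k**2 + 2*k + 1)·f(k) + (1).
deg f ≤ 0 (via 2,2,0).
Write f(k) = c0. Then LHS − RHS = -1, requiring -1 = 0: contradictory. No certificate.

not Gosper-summable; s_k does not exist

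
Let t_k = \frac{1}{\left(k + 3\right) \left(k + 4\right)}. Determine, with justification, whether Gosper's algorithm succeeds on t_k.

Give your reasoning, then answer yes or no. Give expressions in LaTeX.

Yes. s_k = \frac{k}{3 \left(k + 3\right)}.

r(k) = (k + 3)/(k + 5) after simplifying.
Normal form (A,B,C) = (k + 3, k + 5, 1).
Set up (k + 3)·f(k+1) − (k + 4)·f(k) − (1) = 0.
From deg A=1, deg B=1, deg C=0: d=1.
Solving with deg f ≤ 1: f(k) = k/3.
Certificate R = B(k−1)f/C = k*(k + 4)/3 gives s_k = k/(3*(k + 3)).
s_(k+1) − s_k = 1/(k**2 + 7*k + 12) = t_k.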